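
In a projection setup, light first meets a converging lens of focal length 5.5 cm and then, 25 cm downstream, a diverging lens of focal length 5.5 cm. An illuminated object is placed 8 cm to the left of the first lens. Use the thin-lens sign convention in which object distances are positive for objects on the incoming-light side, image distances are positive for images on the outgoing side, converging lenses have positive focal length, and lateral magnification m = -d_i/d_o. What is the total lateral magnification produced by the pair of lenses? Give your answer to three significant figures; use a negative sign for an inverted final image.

Applying the thin-lens equation to the first lens, 1/5.5 = 1/8 + 1/d_i1, which gives d_i1 = 17.600 cm.
Its lateral magnification is m_1 = -d_i1/d_o1 = -(17.600)/8 = -2.2000.
That image sits 7.400 cm in front of the second lens, so d_o2 = 7.400 cm.
Applying the thin-lens equation again with f_2 = -5.5 cm and d_o2 = 7.400 cm gives d_i2 = -3.155 cm.
m_2 = -(-3.155)/(7.400) = 0.4264.
Total m = m_1 x m_2 = (-2.2000)(0.4264) = -0.9380.

-0.938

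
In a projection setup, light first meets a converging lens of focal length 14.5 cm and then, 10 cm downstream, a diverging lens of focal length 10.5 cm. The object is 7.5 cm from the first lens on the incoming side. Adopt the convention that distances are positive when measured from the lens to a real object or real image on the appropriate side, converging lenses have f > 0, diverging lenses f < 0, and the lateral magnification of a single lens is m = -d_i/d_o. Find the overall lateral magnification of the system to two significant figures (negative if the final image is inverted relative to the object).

Lens 1: 1/d_i1 = 1/f_1 - 1/d_o1 = 1/14.5 - 1/7.5 = -0.06437 cm^-1, so d_i1 = -15.536 cm.
m_1 = -(-15.536)/7.5 = 2.0714.
The intermediate image is virtual, 15.536 cm to the left of lens 1, so d_o2 = L - d_i1 = 10 - (-15.536) = 25.536 cm.
Lens 2: 1/d_i2 = 1/f_2 - 1/d_o2 = 1/(-10.5) - 1/(25.536) = -0.13440 cm^-1, so d_i2 = -7.441 cm.
m_2 = -(-7.441)/(25.536) = 0.2914.
Total m = m_1 x m_2 = (2.0714)(0.2914) = 0.6036.

0.60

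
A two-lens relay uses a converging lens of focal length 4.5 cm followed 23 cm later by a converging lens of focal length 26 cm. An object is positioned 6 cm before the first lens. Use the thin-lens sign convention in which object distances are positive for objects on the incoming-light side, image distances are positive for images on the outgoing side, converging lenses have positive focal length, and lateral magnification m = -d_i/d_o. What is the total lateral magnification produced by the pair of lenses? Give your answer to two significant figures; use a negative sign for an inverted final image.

-3.7

Applying the thin-lens equation to the first lens, 1/4.5 = 1/6 + 1/d_i1, which gives d_i1 = 18.000 cm.
Its lateral magnification is m_1 = -d_i1/d_o1 = -(18.000)/6 = -3.0000.
That image sits 5.000 cm in front of the second lens, so d_o2 = 5.000 cm.
Applying the thin-lens equation again with f_2 = 26 cm and d_o2 = 5.000 cm gives d_i2 = -6.190 cm.
m_2 = -(-6.190)/(5.000) = 1.2381.
Overall magnification: m = m_1 m_2 = -3.7143.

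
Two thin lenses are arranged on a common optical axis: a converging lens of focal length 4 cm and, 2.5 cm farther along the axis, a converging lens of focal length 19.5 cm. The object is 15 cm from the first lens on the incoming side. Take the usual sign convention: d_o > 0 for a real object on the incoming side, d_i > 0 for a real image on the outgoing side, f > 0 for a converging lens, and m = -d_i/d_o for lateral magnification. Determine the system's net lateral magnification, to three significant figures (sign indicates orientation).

-0.316

Applying the thin-lens equation to the first lens, 1/4 = 1/15 + 1/d_i1, which gives d_i1 = 5.455 cm.
Its lateral magnification is m_1 = -d_i1/d_o1 = -(5.455)/15 = -0.3636.
Since 5.455 cm > 2.5 cm, the first image lies past the second lens and serves as a virtual object: d_o2 = L - d_i1 = -2.955 cm.
Applying the thin-lens equation again with f_2 = 19.5 cm and d_o2 = -2.955 cm gives d_i2 = 2.566 cm.
m_2 = -(2.566)/(-2.955) = 0.8684.
Overall magnification: m = m_1 m_2 = -0.3158.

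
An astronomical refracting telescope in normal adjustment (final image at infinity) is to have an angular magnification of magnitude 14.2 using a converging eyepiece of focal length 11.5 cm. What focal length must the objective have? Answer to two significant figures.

160 cm

|M| = f_obj/|f_eye|, so f_obj = |M| x |f_eye| = 14.2 x 11.5 = 163.300 cm.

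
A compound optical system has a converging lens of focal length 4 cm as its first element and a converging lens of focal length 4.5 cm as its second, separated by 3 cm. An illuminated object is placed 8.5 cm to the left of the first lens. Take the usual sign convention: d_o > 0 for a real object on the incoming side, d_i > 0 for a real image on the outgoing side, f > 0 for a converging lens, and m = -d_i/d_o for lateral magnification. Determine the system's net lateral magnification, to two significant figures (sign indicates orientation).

-0.44

Lens 1: 1/d_i1 = 1/f_1 - 1/d_o1 = 1/4 - 1/8.5 = 0.13235 cm^-1, so d_i1 = 7.556 cm.
m_1 = -(7.556)/8.5 = -0.8889.
Since 7.556 cm > 3 cm, the first image lies past the second lens and serves as a virtual object: d_o2 = L - d_i1 = -4.556 cm.
Lens 2: 1/d_i2 = 1/f_2 - 1/d_o2 = 1/4.5 - 1/(-4.556) = 0.44173 cm^-1, so d_i2 = 2.264 cm.
m_2 = -(2.264)/(-4.556) = 0.4969.
Total m = m_1 x m_2 = (-0.8889)(0.4969) = -0.4417.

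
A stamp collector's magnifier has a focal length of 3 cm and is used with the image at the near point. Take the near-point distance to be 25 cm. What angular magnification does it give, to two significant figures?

9.3

M = 1 + D/f = 1 + 25/3 = 9.333.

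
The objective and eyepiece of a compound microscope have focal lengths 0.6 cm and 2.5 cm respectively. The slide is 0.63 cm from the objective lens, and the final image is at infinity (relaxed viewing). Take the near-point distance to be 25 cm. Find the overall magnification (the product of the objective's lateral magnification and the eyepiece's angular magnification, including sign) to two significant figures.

-200

Objective: 1/d_i = 1/f_obj - 1/d_o = 1/0.6 - 1/0.63 = 0.07937 cm^-1, so d_i = 12.600 cm.
m_obj = -d_i/d_o = -12.600/0.63 = -20.000.
Eyepiece angular magnification (image at infinity): M_eye = D/f_e = 25/2.5 = 10.000.
Overall M = m_obj x M_eye = (-20.000)(10.000) = -200.00.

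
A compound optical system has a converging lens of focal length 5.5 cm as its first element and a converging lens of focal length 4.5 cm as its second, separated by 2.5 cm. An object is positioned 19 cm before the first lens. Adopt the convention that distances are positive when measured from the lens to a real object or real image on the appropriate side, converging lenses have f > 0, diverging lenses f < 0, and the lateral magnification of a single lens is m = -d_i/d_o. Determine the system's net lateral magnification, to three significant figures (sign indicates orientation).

Applying the thin-lens equation to the first lens, 1/5.5 = 1/19 + 1/d_i1, which gives d_i1 = 7.741 cm.
Its lateral magnification is m_1 = -d_i1/d_o1 = -(7.741)/19 = -0.4074.
Since 7.741 cm > 2.5 cm, the first image lies past the second lens and serves as a virtual object: d_o2 = L - d_i1 = -5.241 cm.
Applying the thin-lens equation again with f_2 = 4.5 cm and d_o2 = -5.241 cm gives d_i2 = 2.421 cm.
m_2 = -(2.421)/(-5.241) = 0.4620.
Overall magnification: m = m_1 m_2 = -0.1882.

-0.188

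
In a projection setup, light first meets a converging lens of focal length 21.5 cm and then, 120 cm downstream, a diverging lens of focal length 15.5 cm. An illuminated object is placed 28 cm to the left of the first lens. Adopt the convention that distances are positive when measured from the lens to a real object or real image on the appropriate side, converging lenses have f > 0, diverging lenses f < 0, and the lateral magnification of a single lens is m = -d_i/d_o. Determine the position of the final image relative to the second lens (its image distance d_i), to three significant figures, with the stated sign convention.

-9.90 cm

Applying the thin-lens equation to the first lens, 1/21.5 = 1/28 + 1/d_i1, which gives d_i1 = 92.615 cm.
That image sits 27.385 cm in front of the second lens, so d_o2 = 27.385 cm.
Applying the thin-lens equation again with f_2 = -15.5 cm and d_o2 = 27.385 cm gives d_i2 = -9.898 cm.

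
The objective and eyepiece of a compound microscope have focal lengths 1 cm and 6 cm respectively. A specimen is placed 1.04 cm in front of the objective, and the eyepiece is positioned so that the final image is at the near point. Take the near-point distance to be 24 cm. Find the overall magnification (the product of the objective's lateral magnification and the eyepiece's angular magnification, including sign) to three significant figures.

Objective: 1/d_i = 1/f_obj - 1/d_o = 1/1 - 1/1.04 = 0.03846 cm^-1, so d_i = 26.000 cm.
m_obj = -d_i/d_o = -26.000/1.04 = -25.000.
Eyepiece angular magnification (image at near point): M_eye = 1 + D/f_e = 1 + 24/6 = 5.000.
Overall M = m_obj x M_eye = (-25.000)(5.000) = -125.00.

-125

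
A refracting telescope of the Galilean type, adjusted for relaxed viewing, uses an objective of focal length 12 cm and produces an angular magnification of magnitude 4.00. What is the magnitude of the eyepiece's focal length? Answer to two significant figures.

3.0 cm

|M| = f_obj/|f_eye|, so |f_eye| = f_obj/|M| = 12/4.0 = 3.000 cm.
(The eyepiece is diverging, so its signed focal length is -3.000 cm.)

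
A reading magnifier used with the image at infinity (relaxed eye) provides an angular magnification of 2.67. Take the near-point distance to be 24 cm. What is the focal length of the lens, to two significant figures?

9.0 cm

For the image at infinity, M = D/f.
f = D/M = 24/2.67 = 8.989 cm.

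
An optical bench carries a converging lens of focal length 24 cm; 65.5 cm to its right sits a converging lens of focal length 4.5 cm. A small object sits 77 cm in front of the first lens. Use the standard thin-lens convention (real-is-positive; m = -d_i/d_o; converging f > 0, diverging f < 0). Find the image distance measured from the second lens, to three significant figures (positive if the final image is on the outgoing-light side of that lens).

5.27 cm

Applying the thin-lens equation to the first lens, 1/24 = 1/77 + 1/d_i1, which gives d_i1 = 34.868 cm.
Object distance for lens 2: d_o2 = 65.5 - 34.868 = 30.632 cm.
Applying the thin-lens equation again with f_2 = 4.5 cm and d_o2 = 30.632 cm gives d_i2 = 5.275 cm.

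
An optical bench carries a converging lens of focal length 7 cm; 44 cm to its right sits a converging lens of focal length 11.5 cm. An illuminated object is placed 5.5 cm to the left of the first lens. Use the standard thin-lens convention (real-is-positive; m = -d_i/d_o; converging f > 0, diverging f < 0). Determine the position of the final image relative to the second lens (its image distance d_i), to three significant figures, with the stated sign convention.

Lens 1: 1/d_i1 = 1/f_1 - 1/d_o1 = 1/7 - 1/5.5 = -0.03896 cm^-1, so d_i1 = -25.667 cm.
With d_i1 < 0 the first image is virtual and lies on the object side; the object distance for lens 2 is d_o2 = 44 - (-25.667) = 69.667 cm.
Lens 2: 1/d_i2 = 1/f_2 - 1/d_o2 = 1/11.5 - 1/(69.667) = 0.07260 cm^-1, so d_i2 = 13.774 cm.

13.8 cm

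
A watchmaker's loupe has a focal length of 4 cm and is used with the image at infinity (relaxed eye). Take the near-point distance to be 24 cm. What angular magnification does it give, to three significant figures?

6.00

M = D/f = 24/4 = 6.000.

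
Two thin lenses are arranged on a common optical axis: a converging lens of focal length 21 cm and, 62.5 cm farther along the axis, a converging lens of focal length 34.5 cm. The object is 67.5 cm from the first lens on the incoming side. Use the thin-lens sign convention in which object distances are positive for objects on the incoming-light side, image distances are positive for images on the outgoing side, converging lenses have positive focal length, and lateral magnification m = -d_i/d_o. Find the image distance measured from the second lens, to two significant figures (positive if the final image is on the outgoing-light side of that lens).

First lens: d_i1 = 1/(1/21 - 1/67.5) = 30.484 cm.
That image sits 32.016 cm in front of the second lens, so d_o2 = 32.016 cm.
Second lens: d_i2 = 1/(1/34.5 - 1/(32.016)) = -444.692 cm.

-440 cm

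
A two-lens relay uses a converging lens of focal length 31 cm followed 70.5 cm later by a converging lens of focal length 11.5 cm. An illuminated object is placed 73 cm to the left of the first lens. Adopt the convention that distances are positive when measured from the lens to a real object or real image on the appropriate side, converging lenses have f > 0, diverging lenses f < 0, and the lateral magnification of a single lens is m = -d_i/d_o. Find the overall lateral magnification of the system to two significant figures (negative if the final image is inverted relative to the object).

First lens: d_i1 = 1/(1/31 - 1/73) = 53.881 cm.
m_1 = -(53.881)/73 = -0.7381.
Object distance for lens 2: d_o2 = 70.5 - 53.881 = 16.619 cm.
Second lens: d_i2 = 1/(1/11.5 - 1/(16.619)) = 37.335 cm.
m_2 = -(37.335)/(16.619) = -2.2465.
Overall magnification: m = m_1 m_2 = 1.6581.

1.7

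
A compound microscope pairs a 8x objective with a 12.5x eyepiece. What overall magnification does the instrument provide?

100

The overall magnification of a compound microscope is the product of the objective and eyepiece magnifications:
M = M_obj x M_eye = 8 x 12.5 = 100.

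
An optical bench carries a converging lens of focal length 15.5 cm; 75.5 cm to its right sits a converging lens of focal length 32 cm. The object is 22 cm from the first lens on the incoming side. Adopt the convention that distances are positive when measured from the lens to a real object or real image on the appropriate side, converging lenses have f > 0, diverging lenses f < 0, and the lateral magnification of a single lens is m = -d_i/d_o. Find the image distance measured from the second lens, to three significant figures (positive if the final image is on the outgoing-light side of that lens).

Lens 1: 1/d_i1 = 1/f_1 - 1/d_o1 = 1/15.5 - 1/22 = 0.01906 cm^-1, so d_i1 = 52.462 cm.
That image sits 23.038 cm in front of the second lens, so d_o2 = 23.038 cm.
Lens 2: 1/d_i2 = 1/f_2 - 1/d_o2 = 1/32 - 1/(23.038) = -0.01216 cm^-1, so d_i2 = -82.266 cm.

-82.3 cm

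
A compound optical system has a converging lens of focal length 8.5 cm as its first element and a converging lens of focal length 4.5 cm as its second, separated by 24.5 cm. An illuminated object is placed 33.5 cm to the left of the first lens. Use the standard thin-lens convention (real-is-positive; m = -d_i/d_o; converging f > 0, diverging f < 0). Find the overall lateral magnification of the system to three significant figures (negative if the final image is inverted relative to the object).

First lens: d_i1 = 1/(1/8.5 - 1/33.5) = 11.390 cm.
m_1 = -(11.390)/33.5 = -0.3400.
That image sits 13.110 cm in front of the second lens, so d_o2 = 13.110 cm.
Second lens: d_i2 = 1/(1/4.5 - 1/(13.110)) = 6.852 cm.
m_2 = -(6.852)/(13.110) = -0.5226.
Total m = m_1 x m_2 = (-0.3400)(-0.5226) = 0.1777.

0.178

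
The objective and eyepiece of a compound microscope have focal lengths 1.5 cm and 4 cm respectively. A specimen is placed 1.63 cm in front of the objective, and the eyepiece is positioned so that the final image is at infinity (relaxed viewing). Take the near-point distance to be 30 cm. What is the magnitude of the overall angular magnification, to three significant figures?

86.5

Objective: 1/d_i = 1/f_obj - 1/d_o = 1/1.5 - 1/1.63 = 0.05317 cm^-1, so d_i = 18.808 cm.
m_obj = -d_i/d_o = -18.808/1.63 = -11.538.
Eyepiece angular magnification (image at infinity): M_eye = D/f_e = 30/4 = 7.500.
Overall M = m_obj x M_eye = (-11.538)(7.500) = -86.54.
|M| = 86.54.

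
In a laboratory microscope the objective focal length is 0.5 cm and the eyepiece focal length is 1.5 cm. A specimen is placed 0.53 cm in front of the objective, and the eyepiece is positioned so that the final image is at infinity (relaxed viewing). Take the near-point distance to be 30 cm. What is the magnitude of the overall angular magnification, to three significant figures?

Objective: 1/d_i = 1/f_obj - 1/d_o = 1/0.5 - 1/0.53 = 0.11321 cm^-1, so d_i = 8.833 cm.
m_obj = -d_i/d_o = -8.833/0.53 = -16.667.
Eyepiece angular magnification (image at infinity): M_eye = D/f_e = 30/1.5 = 20.000.
Overall M = m_obj x M_eye = (-16.667)(20.000) = -333.33.
|M| = 333.33.

333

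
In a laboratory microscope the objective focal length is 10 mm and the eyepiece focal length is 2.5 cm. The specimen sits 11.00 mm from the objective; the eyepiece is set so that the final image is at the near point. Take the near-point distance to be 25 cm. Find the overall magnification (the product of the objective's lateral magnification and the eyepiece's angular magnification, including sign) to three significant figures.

Convert to cm: f_obj = 10 mm = 1 cm; d_o = 11.00 mm = 1.10 cm.
Objective: 1/d_i = 1/f_obj - 1/d_o = 1/1 - 1/1.10 = 0.09091 cm^-1, so d_i = 11.000 cm.
m_obj = -d_i/d_o = -11.000/1.10 = -10.000.
Eyepiece angular magnification (image at near point): M_eye = 1 + D/f_e = 1 + 25/2.5 = 11.000.
Overall M = m_obj x M_eye = (-10.000)(11.000) = -110.00.

-110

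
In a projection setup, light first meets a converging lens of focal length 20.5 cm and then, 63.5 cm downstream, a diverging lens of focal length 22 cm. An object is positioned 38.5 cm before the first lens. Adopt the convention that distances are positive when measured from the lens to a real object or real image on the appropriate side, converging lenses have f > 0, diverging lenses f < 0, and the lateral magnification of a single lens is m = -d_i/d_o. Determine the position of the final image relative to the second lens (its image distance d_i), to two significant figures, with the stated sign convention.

-10 cm

Lens 1: 1/d_i1 = 1/f_1 - 1/d_o1 = 1/20.5 - 1/38.5 = 0.02281 cm^-1, so d_i1 = 43.847 cm.
The intermediate image is 43.847 cm to the right of lens 1, so d_o2 = L - d_i1 = 63.5 - 43.847 = 19.653 cm.
Lens 2: 1/d_i2 = 1/f_2 - 1/d_o2 = 1/(-22) - 1/(19.653) = -0.09634 cm^-1, so d_i2 = -10.380 cm.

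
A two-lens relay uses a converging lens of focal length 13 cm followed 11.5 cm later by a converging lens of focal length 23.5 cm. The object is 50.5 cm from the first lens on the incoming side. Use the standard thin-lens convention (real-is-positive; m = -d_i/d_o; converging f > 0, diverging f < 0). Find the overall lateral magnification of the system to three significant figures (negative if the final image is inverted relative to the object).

-0.276

Applying the thin-lens equation to the first lens, 1/13 = 1/50.5 + 1/d_i1, which gives d_i1 = 17.507 cm.
Its lateral magnification is m_1 = -d_i1/d_o1 = -(17.507)/50.5 = -0.3467.
This image would form 17.507 cm past lens 1, i.e. 6.007 cm beyond lens 2, so it is a virtual object for lens 2: d_o2 = 11.5 - 17.507 = -6.007 cm.
Applying the thin-lens equation again with f_2 = 23.5 cm and d_o2 = -6.007 cm gives d_i2 = 4.784 cm.
m_2 = -(4.784)/(-6.007) = 0.7964.
Total m = m_1 x m_2 = (-0.3467)(0.7964) = -0.2761.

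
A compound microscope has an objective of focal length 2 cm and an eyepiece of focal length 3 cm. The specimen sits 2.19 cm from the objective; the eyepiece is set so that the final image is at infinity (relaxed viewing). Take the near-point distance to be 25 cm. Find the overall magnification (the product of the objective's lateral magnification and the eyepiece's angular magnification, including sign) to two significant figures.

Objective: 1/d_i = 1/f_obj - 1/d_o = 1/2 - 1/2.19 = 0.04338 cm^-1, so d_i = 23.053 cm.
m_obj = -d_i/d_o = -23.053/2.19 = -10.526.
Eyepiece angular magnification (image at infinity): M_eye = D/f_e = 25/3 = 8.333.
Overall M = m_obj x M_eye = (-10.526)(8.333) = -87.72.

-88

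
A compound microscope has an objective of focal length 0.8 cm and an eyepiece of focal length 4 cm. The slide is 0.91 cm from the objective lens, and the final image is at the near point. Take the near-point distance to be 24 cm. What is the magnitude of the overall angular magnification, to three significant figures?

50.9

Objective: 1/d_i = 1/f_obj - 1/d_o = 1/0.8 - 1/0.91 = 0.15110 cm^-1, so d_i = 6.618 cm.
m_obj = -d_i/d_o = -6.618/0.91 = -7.273.
Eyepiece angular magnification (image at near point): M_eye = 1 + D/f_e = 1 + 24/4 = 7.000.
Overall M = m_obj x M_eye = (-7.273)(7.000) = -50.91.
|M| = 50.91.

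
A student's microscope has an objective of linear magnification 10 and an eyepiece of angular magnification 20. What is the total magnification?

200

The overall magnification of a compound microscope is the product of the objective and eyepiece magnifications:
M = M_obj x M_eye = 10 x 20 = 200.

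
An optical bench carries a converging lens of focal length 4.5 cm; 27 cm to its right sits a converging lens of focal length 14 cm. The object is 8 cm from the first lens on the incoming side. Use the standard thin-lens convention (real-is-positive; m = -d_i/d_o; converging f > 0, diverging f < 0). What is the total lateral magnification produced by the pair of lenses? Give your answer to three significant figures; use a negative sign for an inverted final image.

6.63

Applying the thin-lens equation to the first lens, 1/4.5 = 1/8 + 1/d_i1, which gives d_i1 = 10.286 cm.
Its lateral magnification is m_1 = -d_i1/d_o1 = -(10.286)/8 = -1.2857.
The intermediate image is 10.286 cm to the right of lens 1, so d_o2 = L - d_i1 = 27 - 10.286 = 16.714 cm.
Applying the thin-lens equation again with f_2 = 14 cm and d_o2 = 16.714 cm gives d_i2 = 86.211 cm.
m_2 = -(86.211)/(16.714) = -5.1579.
Overall magnification: m = m_1 m_2 = 6.6316.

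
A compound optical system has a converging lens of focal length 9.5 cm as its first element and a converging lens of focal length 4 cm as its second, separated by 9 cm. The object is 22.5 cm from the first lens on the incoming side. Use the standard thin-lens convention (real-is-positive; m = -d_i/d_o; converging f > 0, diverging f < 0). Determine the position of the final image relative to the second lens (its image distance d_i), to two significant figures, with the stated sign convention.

Lens 1: 1/d_i1 = 1/f_1 - 1/d_o1 = 1/9.5 - 1/22.5 = 0.06082 cm^-1, so d_i1 = 16.442 cm.
This image would form 16.442 cm past lens 1, i.e. 7.442 cm beyond lens 2, so it is a virtual object for lens 2: d_o2 = 9 - 16.442 = -7.442 cm.
Lens 2: 1/d_i2 = 1/f_2 - 1/d_o2 = 1/4 - 1/(-7.442) = 0.38437 cm^-1, so d_i2 = 2.602 cm.

2.6 cm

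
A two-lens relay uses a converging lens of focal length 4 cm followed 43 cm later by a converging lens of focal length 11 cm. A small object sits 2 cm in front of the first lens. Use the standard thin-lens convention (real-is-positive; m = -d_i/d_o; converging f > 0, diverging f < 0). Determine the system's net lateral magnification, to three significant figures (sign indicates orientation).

-0.611

Applying the thin-lens equation to the first lens, 1/4 = 1/2 + 1/d_i1, which gives d_i1 = -4.000 cm.
Its lateral magnification is m_1 = -d_i1/d_o1 = -(-4.000)/2 = 2.0000.
With d_i1 < 0 the first image is virtual and lies on the object side; the object distance for lens 2 is d_o2 = 43 - (-4.000) = 47.000 cm.
Applying the thin-lens equation again with f_2 = 11 cm and d_o2 = 47.000 cm gives d_i2 = 14.361 cm.
m_2 = -(14.361)/(47.000) = -0.3056.
Overall magnification: m = m_1 m_2 = -0.6111.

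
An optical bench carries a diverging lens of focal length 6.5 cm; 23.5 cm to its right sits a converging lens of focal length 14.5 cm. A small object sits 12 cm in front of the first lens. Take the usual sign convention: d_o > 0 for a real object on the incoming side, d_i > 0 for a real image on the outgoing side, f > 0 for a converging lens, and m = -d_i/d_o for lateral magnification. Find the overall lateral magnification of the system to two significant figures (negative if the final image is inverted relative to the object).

-0.39

First lens: d_i1 = 1/(1/(-6.5) - 1/12) = -4.216 cm.
m_1 = -(-4.216)/12 = 0.3514.
With d_i1 < 0 the first image is virtual and lies on the object side; the object distance for lens 2 is d_o2 = 23.5 - (-4.216) = 27.716 cm.
Second lens: d_i2 = 1/(1/14.5 - 1/(27.716)) = 30.408 cm.
m_2 = -(30.408)/(27.716) = -1.0971.
Overall magnification: m = m_1 m_2 = -0.3855.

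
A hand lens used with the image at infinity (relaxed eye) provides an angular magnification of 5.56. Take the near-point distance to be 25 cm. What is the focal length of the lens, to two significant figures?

For the image at infinity, M = D/f.
f = D/M = 25/5.56 = 4.496 cm.

4.5 cm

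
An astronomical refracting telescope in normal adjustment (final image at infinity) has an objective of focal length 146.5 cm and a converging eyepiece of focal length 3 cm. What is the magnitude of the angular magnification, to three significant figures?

48.8

|M| = f_obj/|f_eye| = 146.5/3 = 48.833.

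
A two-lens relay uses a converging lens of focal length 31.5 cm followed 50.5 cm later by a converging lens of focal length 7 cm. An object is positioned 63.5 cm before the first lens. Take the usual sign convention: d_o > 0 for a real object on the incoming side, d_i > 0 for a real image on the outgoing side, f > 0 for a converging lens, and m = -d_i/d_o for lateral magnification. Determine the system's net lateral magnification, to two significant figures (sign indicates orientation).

-0.36

First lens: d_i1 = 1/(1/31.5 - 1/63.5) = 62.508 cm.
m_1 = -(62.508)/63.5 = -0.9844.
Since 62.508 cm > 50.5 cm, the first image lies past the second lens and serves as a virtual object: d_o2 = L - d_i1 = -12.008 cm.
Second lens: d_i2 = 1/(1/7 - 1/(-12.008)) = 4.422 cm.
m_2 = -(4.422)/(-12.008) = 0.3683.
Total m = m_1 x m_2 = (-0.9844)(0.3683) = -0.3625.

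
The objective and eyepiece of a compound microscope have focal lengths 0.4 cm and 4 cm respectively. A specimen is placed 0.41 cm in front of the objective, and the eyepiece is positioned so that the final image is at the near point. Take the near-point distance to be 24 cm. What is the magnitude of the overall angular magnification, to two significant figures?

Objective: 1/d_i = 1/f_obj - 1/d_o = 1/0.4 - 1/0.41 = 0.06098 cm^-1, so d_i = 16.400 cm.
m_obj = -d_i/d_o = -16.400/0.41 = -40.000.
Eyepiece angular magnification (image at near point): M_eye = 1 + D/f_e = 1 + 24/4 = 7.000.
Overall M = m_obj x M_eye = (-40.000)(7.000) = -280.00.
|M| = 280.00.

280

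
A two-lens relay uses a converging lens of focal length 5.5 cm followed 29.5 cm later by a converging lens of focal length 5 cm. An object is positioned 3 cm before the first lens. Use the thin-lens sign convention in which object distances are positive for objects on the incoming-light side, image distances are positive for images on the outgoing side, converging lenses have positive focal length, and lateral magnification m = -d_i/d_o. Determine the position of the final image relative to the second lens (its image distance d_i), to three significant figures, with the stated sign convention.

Applying the thin-lens equation to the first lens, 1/5.5 = 1/3 + 1/d_i1, which gives d_i1 = -6.600 cm.
With d_i1 < 0 the first image is virtual and lies on the object side; the object distance for lens 2 is d_o2 = 29.5 - (-6.600) = 36.100 cm.
Applying the thin-lens equation again with f_2 = 5 cm and d_o2 = 36.100 cm gives d_i2 = 5.804 cm.

5.80 cm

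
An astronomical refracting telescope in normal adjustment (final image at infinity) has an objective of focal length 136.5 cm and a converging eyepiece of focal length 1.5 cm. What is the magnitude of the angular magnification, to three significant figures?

91.0

|M| = f_obj/|f_eye| = 136.5/1.5 = 91.000.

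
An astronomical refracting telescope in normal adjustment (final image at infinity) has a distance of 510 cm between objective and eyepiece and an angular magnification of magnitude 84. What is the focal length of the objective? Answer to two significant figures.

In normal adjustment the tube length equals f_obj + f_eye and |M| = f_obj/f_eye.
So f_obj = 84 f_eye and 84 f_eye + f_eye = 510 cm, giving f_eye = 510/85 = 6.000 cm and f_obj = 504.000 cm.

500 cm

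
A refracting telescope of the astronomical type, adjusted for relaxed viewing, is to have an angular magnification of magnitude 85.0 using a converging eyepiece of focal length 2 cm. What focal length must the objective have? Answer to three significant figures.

170 cm

|M| = f_obj/|f_eye|, so f_obj = |M| x |f_eye| = 85.0 x 2 = 170.000 cm.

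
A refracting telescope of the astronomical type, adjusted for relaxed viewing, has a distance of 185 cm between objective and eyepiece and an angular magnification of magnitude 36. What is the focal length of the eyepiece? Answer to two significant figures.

In normal adjustment the tube length equals f_obj + f_eye and |M| = f_obj/f_eye.
So f_obj = 36 f_eye and 36 f_eye + f_eye = 185 cm, giving f_eye = 185/37 = 5.000 cm and f_obj = 180.000 cm.

5.0 cm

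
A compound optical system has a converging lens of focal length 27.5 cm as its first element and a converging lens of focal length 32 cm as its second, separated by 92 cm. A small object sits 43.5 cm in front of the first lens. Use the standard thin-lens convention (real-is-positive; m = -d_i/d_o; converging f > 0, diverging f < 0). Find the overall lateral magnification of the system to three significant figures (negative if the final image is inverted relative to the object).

-3.72

Lens 1: 1/d_i1 = 1/f_1 - 1/d_o1 = 1/27.5 - 1/43.5 = 0.01338 cm^-1, so d_i1 = 74.766 cm.
m_1 = -(74.766)/43.5 = -1.7188.
That image sits 17.234 cm in front of the second lens, so d_o2 = 17.234 cm.
Lens 2: 1/d_i2 = 1/f_2 - 1/d_o2 = 1/32 - 1/(17.234) = -0.02677 cm^-1, so d_i2 = -37.350 cm.
m_2 = -(-37.350)/(17.234) = 2.1672.
Overall magnification: m = m_1 m_2 = -3.7249.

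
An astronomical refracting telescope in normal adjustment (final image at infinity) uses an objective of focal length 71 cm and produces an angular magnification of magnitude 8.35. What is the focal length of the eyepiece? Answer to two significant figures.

8.5 cm

|M| = f_obj/f_eye, so f_eye = f_obj/|M| = 71/8.35 = 8.503 cm.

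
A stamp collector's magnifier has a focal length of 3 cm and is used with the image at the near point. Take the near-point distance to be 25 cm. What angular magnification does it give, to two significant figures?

9.3

M = 1 + D/f = 1 + 25/3 = 9.333.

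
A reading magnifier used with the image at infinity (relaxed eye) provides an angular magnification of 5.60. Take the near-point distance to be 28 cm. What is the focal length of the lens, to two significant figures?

For the image at infinity, M = D/f.
f = D/M = 28/5.6 = 5.000 cm.

5.0 cm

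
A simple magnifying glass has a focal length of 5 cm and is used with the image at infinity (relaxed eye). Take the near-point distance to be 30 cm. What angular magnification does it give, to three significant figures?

M = D/f = 30/5 = 6.000.

6.00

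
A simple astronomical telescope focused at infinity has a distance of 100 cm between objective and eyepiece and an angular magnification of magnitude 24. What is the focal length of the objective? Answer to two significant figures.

96 cm

In normal adjustment the tube length equals f_obj + f_eye and |M| = f_obj/f_eye.
So f_obj = 24 f_eye and 24 f_eye + f_eye = 100 cm, giving f_eye = 100/25 = 4.000 cm and f_obj = 96.000 cm.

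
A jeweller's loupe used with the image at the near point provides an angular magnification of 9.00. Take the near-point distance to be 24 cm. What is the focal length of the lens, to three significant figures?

3.00 cm

For the image at the near point, M = 1 + D/f.
f = D/(M - 1) = 24/(9.0 - 1) = 3.000 cm.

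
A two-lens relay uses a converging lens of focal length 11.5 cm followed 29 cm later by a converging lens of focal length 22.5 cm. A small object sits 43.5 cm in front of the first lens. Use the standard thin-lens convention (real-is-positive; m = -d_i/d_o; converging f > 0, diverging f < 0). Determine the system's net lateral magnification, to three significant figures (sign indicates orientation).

First lens: d_i1 = 1/(1/11.5 - 1/43.5) = 15.633 cm.
m_1 = -(15.633)/43.5 = -0.3594.
The intermediate image is 15.633 cm to the right of lens 1, so d_o2 = L - d_i1 = 29 - 15.633 = 13.367 cm.
Second lens: d_i2 = 1/(1/22.5 - 1/(13.367)) = -32.932 cm.
m_2 = -(-32.932)/(13.367) = 2.4636.
Total m = m_1 x m_2 = (-0.3594)(2.4636) = -0.8854.

-0.885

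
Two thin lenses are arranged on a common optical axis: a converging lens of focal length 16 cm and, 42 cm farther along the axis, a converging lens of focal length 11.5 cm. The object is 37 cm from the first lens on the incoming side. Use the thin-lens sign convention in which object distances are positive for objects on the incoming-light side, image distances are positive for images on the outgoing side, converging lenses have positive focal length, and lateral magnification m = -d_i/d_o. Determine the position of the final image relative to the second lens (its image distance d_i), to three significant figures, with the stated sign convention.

Lens 1: 1/d_i1 = 1/f_1 - 1/d_o1 = 1/16 - 1/37 = 0.03547 cm^-1, so d_i1 = 28.190 cm.
That image sits 13.810 cm in front of the second lens, so d_o2 = 13.810 cm.
Lens 2: 1/d_i2 = 1/f_2 - 1/d_o2 = 1/11.5 - 1/(13.810) = 0.01454 cm^-1, so d_i2 = 68.763 cm.

68.8 cm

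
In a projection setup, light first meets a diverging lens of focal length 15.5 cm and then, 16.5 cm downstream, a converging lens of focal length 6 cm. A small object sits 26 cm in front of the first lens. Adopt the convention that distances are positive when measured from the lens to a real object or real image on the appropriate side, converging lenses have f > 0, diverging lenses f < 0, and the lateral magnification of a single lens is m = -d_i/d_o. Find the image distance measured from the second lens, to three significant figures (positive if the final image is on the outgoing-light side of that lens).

Applying the thin-lens equation to the first lens, 1/(-15.5) = 1/26 + 1/d_i1, which gives d_i1 = -9.711 cm.
The intermediate image is virtual, 9.711 cm to the left of lens 1, so d_o2 = L - d_i1 = 16.5 - (-9.711) = 26.211 cm.
Applying the thin-lens equation again with f_2 = 6 cm and d_o2 = 26.211 cm gives d_i2 = 7.781 cm.

7.78 cm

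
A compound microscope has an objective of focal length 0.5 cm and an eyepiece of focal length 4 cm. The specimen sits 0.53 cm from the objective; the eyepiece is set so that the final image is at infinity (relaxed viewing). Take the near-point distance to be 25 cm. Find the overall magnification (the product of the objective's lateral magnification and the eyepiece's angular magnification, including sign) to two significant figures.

-100

Objective: 1/d_i = 1/f_obj - 1/d_o = 1/0.5 - 1/0.53 = 0.11321 cm^-1, so d_i = 8.833 cm.
m_obj = -d_i/d_o = -8.833/0.53 = -16.667.
Eyepiece angular magnification (image at infinity): M_eye = D/f_e = 25/4 = 6.250.
Overall M = m_obj x M_eye = (-16.667)(6.250) = -104.17.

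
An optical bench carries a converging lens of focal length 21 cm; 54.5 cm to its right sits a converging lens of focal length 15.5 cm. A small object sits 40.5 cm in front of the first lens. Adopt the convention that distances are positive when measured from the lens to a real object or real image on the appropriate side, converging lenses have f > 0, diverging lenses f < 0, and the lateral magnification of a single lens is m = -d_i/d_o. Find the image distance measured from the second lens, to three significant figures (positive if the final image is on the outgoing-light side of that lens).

-36.6 cm

Lens 1: 1/d_i1 = 1/f_1 - 1/d_o1 = 1/21 - 1/40.5 = 0.02293 cm^-1, so d_i1 = 43.615 cm.
The intermediate image is 43.615 cm to the right of lens 1, so d_o2 = L - d_i1 = 54.5 - 43.615 = 10.885 cm.
Lens 2: 1/d_i2 = 1/f_2 - 1/d_o2 = 1/15.5 - 1/(10.885) = -0.02736 cm^-1, so d_i2 = -36.554 cm.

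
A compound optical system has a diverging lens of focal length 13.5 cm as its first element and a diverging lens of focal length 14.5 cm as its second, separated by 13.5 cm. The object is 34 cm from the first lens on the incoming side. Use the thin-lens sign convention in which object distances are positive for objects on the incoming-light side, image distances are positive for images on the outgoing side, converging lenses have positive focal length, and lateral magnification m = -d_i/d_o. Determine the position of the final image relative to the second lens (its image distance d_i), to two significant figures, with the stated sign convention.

-8.9 cm

Applying the thin-lens equation to the first lens, 1/(-13.5) = 1/34 + 1/d_i1, which gives d_i1 = -9.663 cm.
The intermediate image is virtual, 9.663 cm to the left of lens 1, so d_o2 = L - d_i1 = 13.5 - (-9.663) = 23.163 cm.
Applying the thin-lens equation again with f_2 = -14.5 cm and d_o2 = 23.163 cm gives d_i2 = -8.918 cm.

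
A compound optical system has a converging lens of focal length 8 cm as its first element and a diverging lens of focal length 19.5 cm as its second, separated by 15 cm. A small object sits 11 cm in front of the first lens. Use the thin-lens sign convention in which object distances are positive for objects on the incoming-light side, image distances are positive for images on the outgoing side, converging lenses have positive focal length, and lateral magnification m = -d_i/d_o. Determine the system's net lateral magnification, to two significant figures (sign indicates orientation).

-10

First lens: d_i1 = 1/(1/8 - 1/11) = 29.333 cm.
m_1 = -(29.333)/11 = -2.6667.
Since 29.333 cm > 15 cm, the first image lies past the second lens and serves as a virtual object: d_o2 = L - d_i1 = -14.333 cm.
Second lens: d_i2 = 1/(1/(-19.5) - 1/(-14.333)) = 54.097 cm.
m_2 = -(54.097)/(-14.333) = 3.7742.
Overall magnification: m = m_1 m_2 = -10.0645.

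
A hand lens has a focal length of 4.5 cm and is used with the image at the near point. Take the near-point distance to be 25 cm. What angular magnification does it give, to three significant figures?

6.56

M = 1 + D/f = 1 + 25/4.5 = 6.556.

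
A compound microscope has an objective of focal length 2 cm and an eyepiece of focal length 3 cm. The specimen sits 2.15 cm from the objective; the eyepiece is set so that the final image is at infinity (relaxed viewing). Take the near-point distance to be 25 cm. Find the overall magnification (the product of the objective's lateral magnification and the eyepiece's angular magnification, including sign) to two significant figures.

-110

Objective: 1/d_i = 1/f_obj - 1/d_o = 1/2 - 1/2.15 = 0.03488 cm^-1, so d_i = 28.667 cm.
m_obj = -d_i/d_o = -28.667/2.15 = -13.333.
Eyepiece angular magnification (image at infinity): M_eye = D/f_e = 25/3 = 8.333.
Overall M = m_obj x M_eye = (-13.333)(8.333) = -111.11.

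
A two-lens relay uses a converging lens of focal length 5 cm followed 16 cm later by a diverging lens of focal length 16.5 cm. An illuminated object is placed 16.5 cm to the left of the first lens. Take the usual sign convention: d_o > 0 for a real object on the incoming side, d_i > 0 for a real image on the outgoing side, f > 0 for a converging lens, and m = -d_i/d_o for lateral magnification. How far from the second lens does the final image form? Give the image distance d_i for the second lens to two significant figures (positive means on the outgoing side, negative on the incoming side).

-5.8 cm

First lens: d_i1 = 1/(1/5 - 1/16.5) = 7.174 cm.
That image sits 8.826 cm in front of the second lens, so d_o2 = 8.826 cm.
Second lens: d_i2 = 1/(1/(-16.5) - 1/(8.826)) = -5.750 cm.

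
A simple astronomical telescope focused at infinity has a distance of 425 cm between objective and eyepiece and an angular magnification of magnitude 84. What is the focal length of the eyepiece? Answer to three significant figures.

In normal adjustment the tube length equals f_obj + f_eye and |M| = f_obj/f_eye.
So f_obj = 84 f_eye and 84 f_eye + f_eye = 425 cm, giving f_eye = 425/85 = 5.000 cm and f_obj = 420.000 cm.

5.00 cm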